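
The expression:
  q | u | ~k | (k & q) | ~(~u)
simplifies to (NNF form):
q | u | ~k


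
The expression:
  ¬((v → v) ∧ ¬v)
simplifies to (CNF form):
v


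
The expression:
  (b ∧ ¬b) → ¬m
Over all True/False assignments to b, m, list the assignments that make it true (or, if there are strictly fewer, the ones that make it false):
is always true.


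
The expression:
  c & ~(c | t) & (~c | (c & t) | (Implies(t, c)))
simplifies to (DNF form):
False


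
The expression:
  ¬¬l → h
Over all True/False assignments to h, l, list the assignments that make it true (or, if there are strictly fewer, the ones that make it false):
is false only for:
  h=False, l=True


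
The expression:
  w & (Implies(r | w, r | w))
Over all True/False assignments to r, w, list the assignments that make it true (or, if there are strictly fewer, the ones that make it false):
is true only for:
  r=False, w=True;
  r=True, w=True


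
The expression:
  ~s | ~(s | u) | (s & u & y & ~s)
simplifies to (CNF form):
~s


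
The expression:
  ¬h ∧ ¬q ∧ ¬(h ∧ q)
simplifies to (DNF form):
¬h ∧ ¬q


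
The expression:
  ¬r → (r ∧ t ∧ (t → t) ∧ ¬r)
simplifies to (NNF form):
r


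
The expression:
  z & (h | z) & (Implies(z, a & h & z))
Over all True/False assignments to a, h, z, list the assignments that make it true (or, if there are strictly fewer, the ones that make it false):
is true only for:
  a=True, h=True, z=True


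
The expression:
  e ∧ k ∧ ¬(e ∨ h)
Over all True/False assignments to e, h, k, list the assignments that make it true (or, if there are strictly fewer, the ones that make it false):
is never true.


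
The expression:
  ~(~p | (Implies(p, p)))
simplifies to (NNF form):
False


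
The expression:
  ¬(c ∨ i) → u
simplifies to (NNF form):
c ∨ i ∨ u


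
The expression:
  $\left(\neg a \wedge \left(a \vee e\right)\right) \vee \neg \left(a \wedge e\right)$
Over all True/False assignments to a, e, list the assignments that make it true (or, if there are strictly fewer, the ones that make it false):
is false only for:
  a=True, e=True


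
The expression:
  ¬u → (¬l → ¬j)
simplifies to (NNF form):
l ∨ u ∨ ¬j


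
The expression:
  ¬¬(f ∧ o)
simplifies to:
f ∧ o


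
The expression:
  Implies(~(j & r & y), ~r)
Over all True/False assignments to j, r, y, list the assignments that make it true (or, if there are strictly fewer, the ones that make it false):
is false only for:
  j=False, r=True, y=False;
  j=False, r=True, y=True;
  j=True, r=True, y=False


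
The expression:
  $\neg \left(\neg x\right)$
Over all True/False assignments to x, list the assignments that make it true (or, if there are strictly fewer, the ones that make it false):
is true only for:
  x=True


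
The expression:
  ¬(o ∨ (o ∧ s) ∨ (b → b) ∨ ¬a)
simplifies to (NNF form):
False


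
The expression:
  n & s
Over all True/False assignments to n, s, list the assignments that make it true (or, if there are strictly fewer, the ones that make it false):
is true only for:
  n=True, s=True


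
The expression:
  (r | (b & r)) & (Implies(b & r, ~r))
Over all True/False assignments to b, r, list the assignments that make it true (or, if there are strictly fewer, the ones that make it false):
is true only for:
  b=False, r=True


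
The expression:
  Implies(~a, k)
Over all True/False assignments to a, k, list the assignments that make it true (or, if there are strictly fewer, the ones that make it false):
is false only for:
  a=False, k=False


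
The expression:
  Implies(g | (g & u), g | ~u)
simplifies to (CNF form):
True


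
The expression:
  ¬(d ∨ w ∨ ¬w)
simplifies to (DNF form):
False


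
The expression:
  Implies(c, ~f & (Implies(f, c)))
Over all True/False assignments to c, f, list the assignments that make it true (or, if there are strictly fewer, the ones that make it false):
is false only for:
  c=True, f=True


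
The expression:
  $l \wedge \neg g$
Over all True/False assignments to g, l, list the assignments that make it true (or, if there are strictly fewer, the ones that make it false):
is true only for:
  g=False, l=True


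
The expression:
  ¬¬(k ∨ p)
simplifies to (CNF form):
k ∨ p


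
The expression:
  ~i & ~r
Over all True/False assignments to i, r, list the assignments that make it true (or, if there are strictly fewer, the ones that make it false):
is true only for:
  i=False, r=False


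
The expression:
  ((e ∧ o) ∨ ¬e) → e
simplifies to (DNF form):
e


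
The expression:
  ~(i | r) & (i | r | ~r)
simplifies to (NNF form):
~i & ~r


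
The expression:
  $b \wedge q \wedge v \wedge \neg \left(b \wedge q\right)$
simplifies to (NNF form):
$\text{False}$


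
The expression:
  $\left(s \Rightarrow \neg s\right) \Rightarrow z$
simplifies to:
$s \vee z$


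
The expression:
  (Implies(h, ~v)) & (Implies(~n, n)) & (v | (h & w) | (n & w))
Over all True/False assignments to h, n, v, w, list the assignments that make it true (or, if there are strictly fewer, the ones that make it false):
is true only for:
  h=False, n=True, v=False, w=True;
  h=False, n=True, v=True, w=False;
  h=False, n=True, v=True, w=True;
  h=True, n=True, v=False, w=True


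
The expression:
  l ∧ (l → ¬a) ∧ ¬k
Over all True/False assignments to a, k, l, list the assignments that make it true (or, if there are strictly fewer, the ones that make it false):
is true only for:
  a=False, k=False, l=True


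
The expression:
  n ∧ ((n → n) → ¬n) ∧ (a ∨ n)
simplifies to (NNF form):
False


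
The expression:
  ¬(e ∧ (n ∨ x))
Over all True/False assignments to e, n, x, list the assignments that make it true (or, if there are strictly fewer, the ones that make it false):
is false only for:
  e=True, n=False, x=True;
  e=True, n=True, x=False;
  e=True, n=True, x=True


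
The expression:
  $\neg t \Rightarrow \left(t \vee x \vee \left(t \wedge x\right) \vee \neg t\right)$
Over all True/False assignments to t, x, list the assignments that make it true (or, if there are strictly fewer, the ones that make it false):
is always true.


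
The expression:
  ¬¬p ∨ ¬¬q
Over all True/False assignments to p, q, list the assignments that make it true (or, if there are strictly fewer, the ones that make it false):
is false only for:
  p=False, q=False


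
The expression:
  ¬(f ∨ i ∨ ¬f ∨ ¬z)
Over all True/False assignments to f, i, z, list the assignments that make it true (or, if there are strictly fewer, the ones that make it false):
is never true.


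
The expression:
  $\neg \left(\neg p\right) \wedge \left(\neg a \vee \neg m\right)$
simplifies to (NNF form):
$p \wedge \left(\neg a \vee \neg m\right)$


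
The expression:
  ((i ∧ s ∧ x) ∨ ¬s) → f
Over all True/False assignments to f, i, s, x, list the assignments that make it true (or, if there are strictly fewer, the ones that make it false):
is false only for:
  f=False, i=False, s=False, x=False;
  f=False, i=False, s=False, x=True;
  f=False, i=True, s=False, x=False;
  f=False, i=True, s=False, x=True;
  f=False, i=True, s=True, x=True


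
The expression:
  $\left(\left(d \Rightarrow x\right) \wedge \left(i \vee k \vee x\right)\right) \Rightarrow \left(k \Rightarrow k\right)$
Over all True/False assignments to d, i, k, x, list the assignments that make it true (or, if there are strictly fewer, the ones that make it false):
is always true.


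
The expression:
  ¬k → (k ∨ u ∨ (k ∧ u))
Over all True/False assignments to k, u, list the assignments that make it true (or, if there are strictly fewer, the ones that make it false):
is false only for:
  k=False, u=False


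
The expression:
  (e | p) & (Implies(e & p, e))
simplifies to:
e | p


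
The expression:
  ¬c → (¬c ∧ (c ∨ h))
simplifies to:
c ∨ h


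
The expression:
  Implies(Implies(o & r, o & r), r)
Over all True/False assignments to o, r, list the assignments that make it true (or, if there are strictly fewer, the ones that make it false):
is true only for:
  o=False, r=True;
  o=True, r=True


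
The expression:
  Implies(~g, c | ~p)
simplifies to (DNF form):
c | g | ~p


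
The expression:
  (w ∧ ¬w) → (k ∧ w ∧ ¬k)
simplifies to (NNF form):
True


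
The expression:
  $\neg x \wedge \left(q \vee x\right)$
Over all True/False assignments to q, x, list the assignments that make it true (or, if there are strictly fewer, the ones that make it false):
is true only for:
  q=True, x=False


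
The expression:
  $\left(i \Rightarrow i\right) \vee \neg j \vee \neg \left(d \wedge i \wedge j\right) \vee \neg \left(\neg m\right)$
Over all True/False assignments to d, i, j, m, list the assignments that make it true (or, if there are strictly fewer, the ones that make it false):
is always true.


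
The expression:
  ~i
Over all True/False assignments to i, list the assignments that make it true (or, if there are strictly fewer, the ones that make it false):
is true only for:
  i=False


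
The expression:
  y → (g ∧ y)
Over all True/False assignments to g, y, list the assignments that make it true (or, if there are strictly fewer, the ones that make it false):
is false only for:
  g=False, y=True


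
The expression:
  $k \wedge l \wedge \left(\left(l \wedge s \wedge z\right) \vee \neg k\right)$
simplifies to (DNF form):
$k \wedge l \wedge s \wedge z$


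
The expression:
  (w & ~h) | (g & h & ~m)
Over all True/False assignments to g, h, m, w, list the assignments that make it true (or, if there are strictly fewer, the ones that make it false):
is true only for:
  g=False, h=False, m=False, w=True;
  g=False, h=False, m=True, w=True;
  g=True, h=False, m=False, w=True;
  g=True, h=False, m=True, w=True;
  g=True, h=True, m=False, w=False;
  g=True, h=True, m=False, w=True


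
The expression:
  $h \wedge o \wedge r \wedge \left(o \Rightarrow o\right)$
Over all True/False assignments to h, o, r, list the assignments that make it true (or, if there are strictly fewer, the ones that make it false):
is true only for:
  h=True, o=True, r=True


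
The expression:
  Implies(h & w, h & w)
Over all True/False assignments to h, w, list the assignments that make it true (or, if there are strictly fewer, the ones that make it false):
is always true.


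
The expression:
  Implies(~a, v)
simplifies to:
a | v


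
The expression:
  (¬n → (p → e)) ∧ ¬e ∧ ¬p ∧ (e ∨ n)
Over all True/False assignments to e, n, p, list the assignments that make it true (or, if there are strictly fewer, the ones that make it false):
is true only for:
  e=False, n=True, p=False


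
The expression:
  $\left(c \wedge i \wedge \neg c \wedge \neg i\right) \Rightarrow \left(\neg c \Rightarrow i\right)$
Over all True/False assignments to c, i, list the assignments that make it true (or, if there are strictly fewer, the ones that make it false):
is always true.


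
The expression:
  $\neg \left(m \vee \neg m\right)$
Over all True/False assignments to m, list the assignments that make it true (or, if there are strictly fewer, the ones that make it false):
is never true.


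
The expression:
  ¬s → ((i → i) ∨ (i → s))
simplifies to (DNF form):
True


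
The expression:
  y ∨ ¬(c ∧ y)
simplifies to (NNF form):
True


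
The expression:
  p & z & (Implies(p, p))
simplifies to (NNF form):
p & z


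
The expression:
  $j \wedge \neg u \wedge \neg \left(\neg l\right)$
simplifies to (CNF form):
$j \wedge l \wedge \neg u$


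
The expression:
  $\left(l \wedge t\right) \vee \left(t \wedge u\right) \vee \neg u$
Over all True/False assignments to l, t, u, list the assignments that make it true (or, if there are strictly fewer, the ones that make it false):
is false only for:
  l=False, t=False, u=True;
  l=True, t=False, u=True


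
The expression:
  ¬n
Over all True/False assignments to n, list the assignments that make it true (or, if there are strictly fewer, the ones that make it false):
is true only for:
  n=False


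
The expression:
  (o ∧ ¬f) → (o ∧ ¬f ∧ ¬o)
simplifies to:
f ∨ ¬o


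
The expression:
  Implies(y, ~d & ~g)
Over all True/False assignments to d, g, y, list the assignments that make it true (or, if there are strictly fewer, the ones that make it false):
is false only for:
  d=False, g=True, y=True;
  d=True, g=False, y=True;
  d=True, g=True, y=True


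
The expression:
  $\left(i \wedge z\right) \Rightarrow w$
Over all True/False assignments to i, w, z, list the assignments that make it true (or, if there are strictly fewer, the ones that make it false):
is false only for:
  i=True, w=False, z=True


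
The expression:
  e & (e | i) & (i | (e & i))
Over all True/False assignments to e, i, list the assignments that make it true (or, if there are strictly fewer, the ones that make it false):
is true only for:
  e=True, i=True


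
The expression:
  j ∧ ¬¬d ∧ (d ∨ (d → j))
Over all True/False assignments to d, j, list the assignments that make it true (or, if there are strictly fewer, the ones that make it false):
is true only for:
  d=True, j=True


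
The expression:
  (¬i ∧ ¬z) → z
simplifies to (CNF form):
i ∨ z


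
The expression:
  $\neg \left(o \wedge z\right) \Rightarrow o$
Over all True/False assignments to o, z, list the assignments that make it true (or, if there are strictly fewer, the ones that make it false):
is true only for:
  o=True, z=False;
  o=True, z=True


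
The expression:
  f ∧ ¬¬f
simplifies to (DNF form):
f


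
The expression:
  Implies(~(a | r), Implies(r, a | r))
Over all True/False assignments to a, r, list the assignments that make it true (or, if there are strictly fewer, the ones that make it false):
is always true.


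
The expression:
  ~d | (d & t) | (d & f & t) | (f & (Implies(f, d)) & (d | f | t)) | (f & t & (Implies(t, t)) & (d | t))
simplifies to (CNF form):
f | t | ~d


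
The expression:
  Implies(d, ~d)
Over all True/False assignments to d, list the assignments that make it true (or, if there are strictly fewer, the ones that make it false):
is true only for:
  d=False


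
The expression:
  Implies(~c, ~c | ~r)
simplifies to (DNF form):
True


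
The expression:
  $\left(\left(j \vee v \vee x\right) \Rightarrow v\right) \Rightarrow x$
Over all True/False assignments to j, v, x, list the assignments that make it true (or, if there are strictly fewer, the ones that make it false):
is false only for:
  j=False, v=False, x=False;
  j=False, v=True, x=False;
  j=True, v=True, x=False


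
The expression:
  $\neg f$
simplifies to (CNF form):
$\neg f$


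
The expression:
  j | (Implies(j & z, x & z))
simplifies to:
True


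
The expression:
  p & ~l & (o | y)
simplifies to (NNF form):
p & ~l & (o | y)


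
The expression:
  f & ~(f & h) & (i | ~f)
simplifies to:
f & i & ~h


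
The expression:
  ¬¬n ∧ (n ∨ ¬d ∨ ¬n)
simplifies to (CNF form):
n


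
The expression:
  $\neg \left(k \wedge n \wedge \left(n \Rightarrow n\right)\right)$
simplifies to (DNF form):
$\neg k \vee \neg n$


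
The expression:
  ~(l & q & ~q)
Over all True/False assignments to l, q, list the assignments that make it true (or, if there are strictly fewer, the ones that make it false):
is always true.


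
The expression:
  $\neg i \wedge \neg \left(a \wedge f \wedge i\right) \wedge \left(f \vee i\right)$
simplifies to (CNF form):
$f \wedge \neg i$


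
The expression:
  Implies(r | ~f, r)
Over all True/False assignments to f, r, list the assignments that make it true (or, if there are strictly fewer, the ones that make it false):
is false only for:
  f=False, r=False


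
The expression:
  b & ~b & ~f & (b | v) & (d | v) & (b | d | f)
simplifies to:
False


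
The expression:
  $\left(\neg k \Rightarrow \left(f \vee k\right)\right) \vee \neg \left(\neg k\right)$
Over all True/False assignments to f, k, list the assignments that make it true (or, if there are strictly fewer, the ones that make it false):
is false only for:
  f=False, k=False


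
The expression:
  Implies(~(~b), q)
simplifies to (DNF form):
q | ~b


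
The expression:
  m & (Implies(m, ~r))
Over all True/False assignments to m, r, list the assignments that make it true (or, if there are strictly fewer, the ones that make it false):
is true only for:
  m=True, r=False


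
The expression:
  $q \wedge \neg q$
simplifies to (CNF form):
$\text{False}$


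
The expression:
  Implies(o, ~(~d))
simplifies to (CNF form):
d | ~o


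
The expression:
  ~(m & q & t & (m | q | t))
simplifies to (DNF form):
~m | ~q | ~t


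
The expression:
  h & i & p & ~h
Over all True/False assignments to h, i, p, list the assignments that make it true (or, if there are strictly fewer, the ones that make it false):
is never true.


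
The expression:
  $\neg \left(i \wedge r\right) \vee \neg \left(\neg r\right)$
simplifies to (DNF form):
$\text{True}$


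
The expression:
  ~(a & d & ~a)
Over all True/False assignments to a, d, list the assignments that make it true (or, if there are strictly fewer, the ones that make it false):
is always true.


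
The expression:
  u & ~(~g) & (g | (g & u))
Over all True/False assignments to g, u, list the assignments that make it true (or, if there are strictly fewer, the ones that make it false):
is true only for:
  g=True, u=True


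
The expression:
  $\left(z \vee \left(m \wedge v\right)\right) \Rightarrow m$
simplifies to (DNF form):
$m \vee \neg z$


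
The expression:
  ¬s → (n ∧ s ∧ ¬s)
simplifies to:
s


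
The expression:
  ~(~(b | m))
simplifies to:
b | m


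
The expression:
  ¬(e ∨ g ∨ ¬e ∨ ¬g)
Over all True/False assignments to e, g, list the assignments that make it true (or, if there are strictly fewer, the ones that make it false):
is never true.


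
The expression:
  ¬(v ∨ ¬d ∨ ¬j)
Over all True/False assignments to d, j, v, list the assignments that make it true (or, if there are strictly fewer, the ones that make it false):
is true only for:
  d=True, j=True, v=False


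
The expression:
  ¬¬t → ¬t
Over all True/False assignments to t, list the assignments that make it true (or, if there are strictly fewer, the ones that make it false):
is true only for:
  t=False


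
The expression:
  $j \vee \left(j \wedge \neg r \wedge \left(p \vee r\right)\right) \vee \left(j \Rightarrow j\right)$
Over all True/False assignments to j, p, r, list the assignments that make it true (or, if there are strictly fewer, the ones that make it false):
is always true.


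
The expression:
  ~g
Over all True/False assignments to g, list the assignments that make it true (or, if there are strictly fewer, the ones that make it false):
is true only for:
  g=False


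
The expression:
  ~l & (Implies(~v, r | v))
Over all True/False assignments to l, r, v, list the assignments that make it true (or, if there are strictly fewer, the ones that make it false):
is true only for:
  l=False, r=False, v=True;
  l=False, r=True, v=False;
  l=False, r=True, v=True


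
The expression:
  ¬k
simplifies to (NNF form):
¬k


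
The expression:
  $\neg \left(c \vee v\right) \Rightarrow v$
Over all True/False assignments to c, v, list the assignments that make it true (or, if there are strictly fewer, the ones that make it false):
is false only for:
  c=False, v=False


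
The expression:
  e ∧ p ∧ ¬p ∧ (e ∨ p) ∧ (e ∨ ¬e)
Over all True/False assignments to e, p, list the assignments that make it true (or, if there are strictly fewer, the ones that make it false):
is never true.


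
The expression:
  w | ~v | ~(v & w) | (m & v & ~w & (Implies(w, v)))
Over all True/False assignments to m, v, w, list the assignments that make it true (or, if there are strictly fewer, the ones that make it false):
is always true.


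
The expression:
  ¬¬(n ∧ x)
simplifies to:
n ∧ x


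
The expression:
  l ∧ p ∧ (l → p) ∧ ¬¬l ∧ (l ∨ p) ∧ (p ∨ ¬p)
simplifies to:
l ∧ p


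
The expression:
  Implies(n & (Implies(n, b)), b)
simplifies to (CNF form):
True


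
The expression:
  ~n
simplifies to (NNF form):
~n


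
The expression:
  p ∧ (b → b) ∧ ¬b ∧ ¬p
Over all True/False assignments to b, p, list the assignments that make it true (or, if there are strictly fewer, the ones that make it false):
is never true.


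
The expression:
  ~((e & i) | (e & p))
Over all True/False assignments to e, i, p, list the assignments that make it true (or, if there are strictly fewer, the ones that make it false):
is false only for:
  e=True, i=False, p=True;
  e=True, i=True, p=False;
  e=True, i=True, p=True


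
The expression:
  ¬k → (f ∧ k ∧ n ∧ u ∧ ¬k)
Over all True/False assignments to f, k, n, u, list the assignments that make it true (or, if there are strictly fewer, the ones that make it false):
is true only for:
  f=False, k=True, n=False, u=False;
  f=False, k=True, n=False, u=True;
  f=False, k=True, n=True, u=False;
  f=False, k=True, n=True, u=True;
  f=True, k=True, n=False, u=False;
  f=True, k=True, n=False, u=True;
  f=True, k=True, n=True, u=False;
  f=True, k=True, n=True, u=True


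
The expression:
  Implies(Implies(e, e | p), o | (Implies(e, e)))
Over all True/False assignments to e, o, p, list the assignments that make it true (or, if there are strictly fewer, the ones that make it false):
is always true.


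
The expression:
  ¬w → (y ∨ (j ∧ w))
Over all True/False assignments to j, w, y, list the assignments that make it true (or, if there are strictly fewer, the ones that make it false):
is false only for:
  j=False, w=False, y=False;
  j=True, w=False, y=False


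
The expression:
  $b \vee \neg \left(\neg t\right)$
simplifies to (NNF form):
$b \vee t$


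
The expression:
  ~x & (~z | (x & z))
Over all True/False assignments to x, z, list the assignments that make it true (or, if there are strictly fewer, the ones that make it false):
is true only for:
  x=False, z=False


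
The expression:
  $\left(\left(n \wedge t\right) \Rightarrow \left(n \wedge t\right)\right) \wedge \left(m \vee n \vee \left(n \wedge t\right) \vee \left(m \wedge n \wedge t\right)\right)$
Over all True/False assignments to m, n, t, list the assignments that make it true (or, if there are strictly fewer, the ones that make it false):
is false only for:
  m=False, n=False, t=False;
  m=False, n=False, t=True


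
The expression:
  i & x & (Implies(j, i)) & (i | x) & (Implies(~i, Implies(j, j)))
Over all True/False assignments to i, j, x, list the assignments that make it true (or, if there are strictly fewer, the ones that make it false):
is true only for:
  i=True, j=False, x=True;
  i=True, j=True, x=True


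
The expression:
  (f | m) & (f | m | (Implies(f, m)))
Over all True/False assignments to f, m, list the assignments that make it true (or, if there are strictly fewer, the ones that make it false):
is false only for:
  f=False, m=False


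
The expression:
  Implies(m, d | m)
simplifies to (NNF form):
True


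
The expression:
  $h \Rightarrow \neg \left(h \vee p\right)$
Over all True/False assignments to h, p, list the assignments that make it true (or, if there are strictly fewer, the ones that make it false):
is true only for:
  h=False, p=False;
  h=False, p=True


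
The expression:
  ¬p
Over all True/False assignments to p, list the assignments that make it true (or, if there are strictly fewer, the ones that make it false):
is true only for:
  p=False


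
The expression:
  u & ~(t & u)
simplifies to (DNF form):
u & ~t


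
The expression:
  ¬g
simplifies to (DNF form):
¬g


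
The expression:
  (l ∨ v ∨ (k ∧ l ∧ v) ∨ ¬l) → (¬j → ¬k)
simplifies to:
j ∨ ¬k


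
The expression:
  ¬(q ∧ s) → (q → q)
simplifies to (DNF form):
True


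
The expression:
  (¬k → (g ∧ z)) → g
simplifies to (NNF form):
g ∨ ¬k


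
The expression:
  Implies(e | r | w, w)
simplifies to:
w | (~e & ~r)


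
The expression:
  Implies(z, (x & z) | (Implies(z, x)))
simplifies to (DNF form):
x | ~z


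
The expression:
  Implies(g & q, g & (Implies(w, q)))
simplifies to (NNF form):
True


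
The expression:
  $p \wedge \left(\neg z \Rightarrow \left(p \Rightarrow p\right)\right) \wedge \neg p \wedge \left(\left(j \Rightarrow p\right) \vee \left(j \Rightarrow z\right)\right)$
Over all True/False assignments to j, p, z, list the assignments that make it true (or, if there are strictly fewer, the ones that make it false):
is never true.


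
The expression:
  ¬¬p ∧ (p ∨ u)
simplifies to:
p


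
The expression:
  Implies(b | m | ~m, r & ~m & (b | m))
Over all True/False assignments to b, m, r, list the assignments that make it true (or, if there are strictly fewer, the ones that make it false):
is true only for:
  b=True, m=False, r=True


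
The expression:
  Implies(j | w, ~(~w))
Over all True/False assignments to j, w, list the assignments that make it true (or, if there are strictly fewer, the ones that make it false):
is false only for:
  j=True, w=False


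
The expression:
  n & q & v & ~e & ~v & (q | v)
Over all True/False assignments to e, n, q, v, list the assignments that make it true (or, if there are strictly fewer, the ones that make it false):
is never true.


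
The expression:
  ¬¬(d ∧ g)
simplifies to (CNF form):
d ∧ g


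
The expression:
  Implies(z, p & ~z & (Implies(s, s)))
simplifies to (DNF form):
~z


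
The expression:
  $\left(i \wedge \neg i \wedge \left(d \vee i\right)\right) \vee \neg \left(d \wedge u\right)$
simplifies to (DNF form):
$\neg d \vee \neg u$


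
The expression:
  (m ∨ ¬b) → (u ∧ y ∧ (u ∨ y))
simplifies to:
(b ∧ ¬m) ∨ (u ∧ y)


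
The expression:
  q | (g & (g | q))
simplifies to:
g | q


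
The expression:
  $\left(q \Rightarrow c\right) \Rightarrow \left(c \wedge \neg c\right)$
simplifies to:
$q \wedge \neg c$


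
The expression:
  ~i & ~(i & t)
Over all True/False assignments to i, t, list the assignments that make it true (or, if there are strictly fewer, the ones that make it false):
is true only for:
  i=False, t=False;
  i=False, t=True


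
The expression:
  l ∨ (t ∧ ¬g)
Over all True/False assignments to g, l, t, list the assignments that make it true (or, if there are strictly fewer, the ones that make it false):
is false only for:
  g=False, l=False, t=False;
  g=True, l=False, t=False;
  g=True, l=False, t=True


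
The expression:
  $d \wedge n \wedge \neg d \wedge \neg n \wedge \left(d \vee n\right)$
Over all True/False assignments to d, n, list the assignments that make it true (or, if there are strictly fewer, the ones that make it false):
is never true.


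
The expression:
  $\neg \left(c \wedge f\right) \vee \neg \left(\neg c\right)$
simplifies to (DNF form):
$\text{True}$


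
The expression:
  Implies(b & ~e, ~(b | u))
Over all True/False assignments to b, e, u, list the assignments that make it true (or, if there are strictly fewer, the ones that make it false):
is false only for:
  b=True, e=False, u=False;
  b=True, e=False, u=True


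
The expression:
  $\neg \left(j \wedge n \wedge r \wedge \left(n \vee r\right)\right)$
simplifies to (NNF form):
$\neg j \vee \neg n \vee \neg r$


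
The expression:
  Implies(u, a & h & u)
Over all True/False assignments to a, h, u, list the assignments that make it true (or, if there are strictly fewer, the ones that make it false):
is false only for:
  a=False, h=False, u=True;
  a=False, h=True, u=True;
  a=True, h=False, u=True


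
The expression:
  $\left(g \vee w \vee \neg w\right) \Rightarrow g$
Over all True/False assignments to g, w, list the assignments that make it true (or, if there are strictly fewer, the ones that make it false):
is true only for:
  g=True, w=False;
  g=True, w=True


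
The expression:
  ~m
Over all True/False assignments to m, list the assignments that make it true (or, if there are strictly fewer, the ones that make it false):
is true only for:
  m=False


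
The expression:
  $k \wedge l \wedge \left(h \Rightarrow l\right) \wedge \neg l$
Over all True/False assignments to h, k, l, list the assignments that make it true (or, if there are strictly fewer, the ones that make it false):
is never true.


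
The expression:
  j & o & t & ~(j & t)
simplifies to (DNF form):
False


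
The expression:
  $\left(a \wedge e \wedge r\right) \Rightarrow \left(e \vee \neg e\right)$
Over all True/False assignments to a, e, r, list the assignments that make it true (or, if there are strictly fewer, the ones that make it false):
is always true.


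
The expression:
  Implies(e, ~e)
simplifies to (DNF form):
~e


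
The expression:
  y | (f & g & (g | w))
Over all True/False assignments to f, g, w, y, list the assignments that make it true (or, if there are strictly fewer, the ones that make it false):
is false only for:
  f=False, g=False, w=False, y=False;
  f=False, g=False, w=True, y=False;
  f=False, g=True, w=False, y=False;
  f=False, g=True, w=True, y=False;
  f=True, g=False, w=False, y=False;
  f=True, g=False, w=True, y=False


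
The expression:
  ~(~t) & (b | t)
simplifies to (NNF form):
t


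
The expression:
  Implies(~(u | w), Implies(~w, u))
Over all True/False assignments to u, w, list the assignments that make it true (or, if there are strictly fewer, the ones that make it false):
is false only for:
  u=False, w=False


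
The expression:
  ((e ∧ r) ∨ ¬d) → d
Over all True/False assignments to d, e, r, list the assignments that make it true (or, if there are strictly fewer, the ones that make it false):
is true only for:
  d=True, e=False, r=False;
  d=True, e=False, r=True;
  d=True, e=True, r=False;
  d=True, e=True, r=True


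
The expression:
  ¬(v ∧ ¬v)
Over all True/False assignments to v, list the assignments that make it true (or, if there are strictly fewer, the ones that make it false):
is always true.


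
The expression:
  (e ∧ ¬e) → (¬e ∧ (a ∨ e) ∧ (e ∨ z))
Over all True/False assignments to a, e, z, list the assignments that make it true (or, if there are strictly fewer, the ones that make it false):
is always true.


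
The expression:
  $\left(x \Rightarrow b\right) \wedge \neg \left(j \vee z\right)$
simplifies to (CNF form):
$\neg j \wedge \neg z \wedge \left(b \vee \neg x\right)$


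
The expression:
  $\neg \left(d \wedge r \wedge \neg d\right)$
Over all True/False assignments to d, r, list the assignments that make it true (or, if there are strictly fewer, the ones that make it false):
is always true.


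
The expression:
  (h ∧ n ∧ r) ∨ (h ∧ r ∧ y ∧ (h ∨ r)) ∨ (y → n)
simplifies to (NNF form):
n ∨ (h ∧ r) ∨ ¬y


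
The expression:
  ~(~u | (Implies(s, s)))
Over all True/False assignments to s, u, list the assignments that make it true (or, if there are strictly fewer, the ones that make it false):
is never true.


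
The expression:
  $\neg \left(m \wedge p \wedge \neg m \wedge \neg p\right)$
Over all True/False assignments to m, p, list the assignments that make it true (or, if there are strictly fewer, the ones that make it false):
is always true.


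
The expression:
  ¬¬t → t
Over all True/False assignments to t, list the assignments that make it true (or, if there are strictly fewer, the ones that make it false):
is always true.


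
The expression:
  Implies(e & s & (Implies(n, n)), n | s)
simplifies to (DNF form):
True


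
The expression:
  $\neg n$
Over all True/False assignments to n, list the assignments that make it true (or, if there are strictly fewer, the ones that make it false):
is true only for:
  n=False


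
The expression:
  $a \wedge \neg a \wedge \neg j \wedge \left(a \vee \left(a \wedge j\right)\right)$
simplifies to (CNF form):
$\text{False}$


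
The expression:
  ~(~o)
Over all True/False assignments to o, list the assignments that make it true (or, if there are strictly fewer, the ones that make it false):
is true only for:
  o=True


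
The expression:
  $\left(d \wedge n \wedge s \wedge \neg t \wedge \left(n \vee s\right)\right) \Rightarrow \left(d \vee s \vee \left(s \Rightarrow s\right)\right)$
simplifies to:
$\text{True}$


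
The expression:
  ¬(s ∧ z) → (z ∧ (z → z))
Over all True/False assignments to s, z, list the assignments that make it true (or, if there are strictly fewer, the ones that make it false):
is true only for:
  s=False, z=True;
  s=True, z=True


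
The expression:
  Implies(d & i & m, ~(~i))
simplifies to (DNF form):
True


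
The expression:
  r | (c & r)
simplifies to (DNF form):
r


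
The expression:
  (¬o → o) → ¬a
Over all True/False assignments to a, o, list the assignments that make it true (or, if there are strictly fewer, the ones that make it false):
is false only for:
  a=True, o=True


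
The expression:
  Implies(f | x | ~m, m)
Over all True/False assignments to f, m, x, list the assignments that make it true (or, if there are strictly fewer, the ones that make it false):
is true only for:
  f=False, m=True, x=False;
  f=False, m=True, x=True;
  f=True, m=True, x=False;
  f=True, m=True, x=True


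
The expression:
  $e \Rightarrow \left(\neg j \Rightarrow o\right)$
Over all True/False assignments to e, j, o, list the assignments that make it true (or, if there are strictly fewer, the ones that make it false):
is false only for:
  e=True, j=False, o=False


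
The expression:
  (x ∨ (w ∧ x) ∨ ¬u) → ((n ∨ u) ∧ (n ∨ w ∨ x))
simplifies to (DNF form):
n ∨ u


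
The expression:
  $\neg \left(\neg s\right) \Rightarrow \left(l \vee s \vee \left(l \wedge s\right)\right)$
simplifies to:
$\text{True}$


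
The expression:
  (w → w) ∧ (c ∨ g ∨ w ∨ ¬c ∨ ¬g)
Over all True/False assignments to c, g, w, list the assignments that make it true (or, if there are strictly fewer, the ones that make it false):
is always true.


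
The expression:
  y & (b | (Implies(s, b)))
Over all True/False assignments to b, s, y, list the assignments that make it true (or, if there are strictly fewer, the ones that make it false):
is true only for:
  b=False, s=False, y=True;
  b=True, s=False, y=True;
  b=True, s=True, y=True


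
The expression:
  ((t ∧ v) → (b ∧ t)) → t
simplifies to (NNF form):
t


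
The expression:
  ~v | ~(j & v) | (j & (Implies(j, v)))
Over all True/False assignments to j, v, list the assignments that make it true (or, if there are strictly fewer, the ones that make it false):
is always true.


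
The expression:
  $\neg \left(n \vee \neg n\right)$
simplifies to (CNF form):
$\text{False}$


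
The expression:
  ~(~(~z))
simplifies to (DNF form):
~z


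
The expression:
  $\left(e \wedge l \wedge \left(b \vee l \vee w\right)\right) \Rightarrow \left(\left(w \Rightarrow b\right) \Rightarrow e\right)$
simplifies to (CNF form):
$\text{True}$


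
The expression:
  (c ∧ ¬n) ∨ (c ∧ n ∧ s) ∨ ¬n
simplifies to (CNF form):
(c ∨ ¬n) ∧ (s ∨ ¬n)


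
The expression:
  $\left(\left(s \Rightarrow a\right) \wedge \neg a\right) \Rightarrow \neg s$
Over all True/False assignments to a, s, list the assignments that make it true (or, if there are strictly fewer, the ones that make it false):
is always true.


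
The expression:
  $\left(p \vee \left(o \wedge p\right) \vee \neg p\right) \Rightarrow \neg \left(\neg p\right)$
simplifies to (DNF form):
$p$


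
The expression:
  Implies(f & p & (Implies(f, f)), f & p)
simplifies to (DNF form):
True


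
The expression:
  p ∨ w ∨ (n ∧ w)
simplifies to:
p ∨ w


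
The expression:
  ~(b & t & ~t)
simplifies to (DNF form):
True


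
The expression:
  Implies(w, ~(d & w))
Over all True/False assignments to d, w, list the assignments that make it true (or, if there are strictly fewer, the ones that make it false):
is false only for:
  d=True, w=True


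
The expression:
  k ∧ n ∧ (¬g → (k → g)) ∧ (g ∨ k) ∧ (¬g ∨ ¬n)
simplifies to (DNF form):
False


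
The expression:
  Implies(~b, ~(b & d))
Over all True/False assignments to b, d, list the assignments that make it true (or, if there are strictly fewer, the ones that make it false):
is always true.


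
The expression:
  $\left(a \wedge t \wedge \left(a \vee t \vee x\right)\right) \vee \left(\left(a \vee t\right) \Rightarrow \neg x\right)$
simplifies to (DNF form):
$\left(a \wedge t\right) \vee \left(\neg a \wedge \neg t\right) \vee \neg x$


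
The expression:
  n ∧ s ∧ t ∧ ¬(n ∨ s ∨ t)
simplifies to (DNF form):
False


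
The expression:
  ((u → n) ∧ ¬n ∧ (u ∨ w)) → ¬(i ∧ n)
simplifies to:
True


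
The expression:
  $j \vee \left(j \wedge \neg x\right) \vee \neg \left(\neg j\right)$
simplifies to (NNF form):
$j$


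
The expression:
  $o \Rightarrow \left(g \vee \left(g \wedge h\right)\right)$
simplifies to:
$g \vee \neg o$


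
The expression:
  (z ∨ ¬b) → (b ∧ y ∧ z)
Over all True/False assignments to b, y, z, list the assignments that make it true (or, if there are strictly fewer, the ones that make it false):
is true only for:
  b=True, y=False, z=False;
  b=True, y=True, z=False;
  b=True, y=True, z=True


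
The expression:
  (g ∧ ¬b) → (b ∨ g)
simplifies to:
True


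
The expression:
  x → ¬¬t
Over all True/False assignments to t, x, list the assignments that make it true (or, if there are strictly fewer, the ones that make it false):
is false only for:
  t=False, x=True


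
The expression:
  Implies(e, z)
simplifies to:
z | ~e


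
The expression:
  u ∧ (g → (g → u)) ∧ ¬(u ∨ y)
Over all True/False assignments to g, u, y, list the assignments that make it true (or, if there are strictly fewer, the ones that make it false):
is never true.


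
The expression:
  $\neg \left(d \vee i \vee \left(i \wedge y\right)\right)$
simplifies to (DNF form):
$\neg d \wedge \neg i$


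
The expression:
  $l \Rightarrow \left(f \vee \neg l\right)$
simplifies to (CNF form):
$f \vee \neg l$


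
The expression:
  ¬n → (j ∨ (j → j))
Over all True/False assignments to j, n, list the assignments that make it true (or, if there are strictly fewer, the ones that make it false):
is always true.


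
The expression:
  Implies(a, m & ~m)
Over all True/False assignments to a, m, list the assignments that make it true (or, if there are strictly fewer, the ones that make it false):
is true only for:
  a=False, m=False;
  a=False, m=True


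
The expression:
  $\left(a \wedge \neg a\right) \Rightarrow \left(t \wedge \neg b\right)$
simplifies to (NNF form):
$\text{True}$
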